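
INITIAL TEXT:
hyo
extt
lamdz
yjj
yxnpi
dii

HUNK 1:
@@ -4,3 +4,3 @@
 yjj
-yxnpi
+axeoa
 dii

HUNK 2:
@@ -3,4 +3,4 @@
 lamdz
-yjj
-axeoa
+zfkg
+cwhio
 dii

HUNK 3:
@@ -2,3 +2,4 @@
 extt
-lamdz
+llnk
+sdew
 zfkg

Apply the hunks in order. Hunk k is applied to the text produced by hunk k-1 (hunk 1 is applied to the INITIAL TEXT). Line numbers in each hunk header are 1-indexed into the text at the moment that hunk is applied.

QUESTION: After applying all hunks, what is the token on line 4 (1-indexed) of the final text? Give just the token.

Answer: sdew

Derivation:
Hunk 1: at line 4 remove [yxnpi] add [axeoa] -> 6 lines: hyo extt lamdz yjj axeoa dii
Hunk 2: at line 3 remove [yjj,axeoa] add [zfkg,cwhio] -> 6 lines: hyo extt lamdz zfkg cwhio dii
Hunk 3: at line 2 remove [lamdz] add [llnk,sdew] -> 7 lines: hyo extt llnk sdew zfkg cwhio dii
Final line 4: sdew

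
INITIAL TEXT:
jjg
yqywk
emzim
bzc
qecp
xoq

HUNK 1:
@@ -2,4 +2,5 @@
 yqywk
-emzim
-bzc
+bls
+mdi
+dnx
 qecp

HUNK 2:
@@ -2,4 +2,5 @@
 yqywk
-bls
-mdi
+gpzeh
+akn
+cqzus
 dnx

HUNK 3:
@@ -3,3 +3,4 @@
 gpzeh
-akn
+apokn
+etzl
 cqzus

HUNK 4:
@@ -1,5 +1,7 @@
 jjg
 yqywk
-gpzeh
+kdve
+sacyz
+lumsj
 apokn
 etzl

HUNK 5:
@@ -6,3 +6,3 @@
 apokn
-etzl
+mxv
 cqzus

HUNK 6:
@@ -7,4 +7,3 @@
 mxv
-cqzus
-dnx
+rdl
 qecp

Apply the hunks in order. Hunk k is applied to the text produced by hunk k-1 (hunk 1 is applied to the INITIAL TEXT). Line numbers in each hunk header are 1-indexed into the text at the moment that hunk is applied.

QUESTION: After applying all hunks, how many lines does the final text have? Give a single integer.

Hunk 1: at line 2 remove [emzim,bzc] add [bls,mdi,dnx] -> 7 lines: jjg yqywk bls mdi dnx qecp xoq
Hunk 2: at line 2 remove [bls,mdi] add [gpzeh,akn,cqzus] -> 8 lines: jjg yqywk gpzeh akn cqzus dnx qecp xoq
Hunk 3: at line 3 remove [akn] add [apokn,etzl] -> 9 lines: jjg yqywk gpzeh apokn etzl cqzus dnx qecp xoq
Hunk 4: at line 1 remove [gpzeh] add [kdve,sacyz,lumsj] -> 11 lines: jjg yqywk kdve sacyz lumsj apokn etzl cqzus dnx qecp xoq
Hunk 5: at line 6 remove [etzl] add [mxv] -> 11 lines: jjg yqywk kdve sacyz lumsj apokn mxv cqzus dnx qecp xoq
Hunk 6: at line 7 remove [cqzus,dnx] add [rdl] -> 10 lines: jjg yqywk kdve sacyz lumsj apokn mxv rdl qecp xoq
Final line count: 10

Answer: 10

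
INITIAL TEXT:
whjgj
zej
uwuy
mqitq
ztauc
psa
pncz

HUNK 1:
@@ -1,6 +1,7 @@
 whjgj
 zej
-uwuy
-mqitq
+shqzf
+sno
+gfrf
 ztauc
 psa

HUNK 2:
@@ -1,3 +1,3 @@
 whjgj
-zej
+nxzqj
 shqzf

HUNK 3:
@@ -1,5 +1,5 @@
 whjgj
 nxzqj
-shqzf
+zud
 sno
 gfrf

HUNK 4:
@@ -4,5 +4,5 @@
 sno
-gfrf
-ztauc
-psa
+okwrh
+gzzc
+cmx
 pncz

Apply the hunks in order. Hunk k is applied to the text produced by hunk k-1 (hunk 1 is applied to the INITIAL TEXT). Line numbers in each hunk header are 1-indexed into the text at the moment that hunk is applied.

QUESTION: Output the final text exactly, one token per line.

Answer: whjgj
nxzqj
zud
sno
okwrh
gzzc
cmx
pncz

Derivation:
Hunk 1: at line 1 remove [uwuy,mqitq] add [shqzf,sno,gfrf] -> 8 lines: whjgj zej shqzf sno gfrf ztauc psa pncz
Hunk 2: at line 1 remove [zej] add [nxzqj] -> 8 lines: whjgj nxzqj shqzf sno gfrf ztauc psa pncz
Hunk 3: at line 1 remove [shqzf] add [zud] -> 8 lines: whjgj nxzqj zud sno gfrf ztauc psa pncz
Hunk 4: at line 4 remove [gfrf,ztauc,psa] add [okwrh,gzzc,cmx] -> 8 lines: whjgj nxzqj zud sno okwrh gzzc cmx pncz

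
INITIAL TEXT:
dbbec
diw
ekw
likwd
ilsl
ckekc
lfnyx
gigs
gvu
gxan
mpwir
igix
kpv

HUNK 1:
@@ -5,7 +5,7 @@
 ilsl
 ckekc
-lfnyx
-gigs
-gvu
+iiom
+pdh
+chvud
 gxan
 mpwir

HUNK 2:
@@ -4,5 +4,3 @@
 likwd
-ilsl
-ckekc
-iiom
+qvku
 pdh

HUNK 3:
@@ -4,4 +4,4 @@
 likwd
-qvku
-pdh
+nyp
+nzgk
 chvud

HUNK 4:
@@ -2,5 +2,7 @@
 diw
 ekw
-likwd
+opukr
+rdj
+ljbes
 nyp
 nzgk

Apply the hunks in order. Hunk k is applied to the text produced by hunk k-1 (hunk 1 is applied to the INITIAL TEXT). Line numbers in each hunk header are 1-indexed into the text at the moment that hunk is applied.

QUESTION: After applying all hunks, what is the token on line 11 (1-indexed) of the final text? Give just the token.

Hunk 1: at line 5 remove [lfnyx,gigs,gvu] add [iiom,pdh,chvud] -> 13 lines: dbbec diw ekw likwd ilsl ckekc iiom pdh chvud gxan mpwir igix kpv
Hunk 2: at line 4 remove [ilsl,ckekc,iiom] add [qvku] -> 11 lines: dbbec diw ekw likwd qvku pdh chvud gxan mpwir igix kpv
Hunk 3: at line 4 remove [qvku,pdh] add [nyp,nzgk] -> 11 lines: dbbec diw ekw likwd nyp nzgk chvud gxan mpwir igix kpv
Hunk 4: at line 2 remove [likwd] add [opukr,rdj,ljbes] -> 13 lines: dbbec diw ekw opukr rdj ljbes nyp nzgk chvud gxan mpwir igix kpv
Final line 11: mpwir

Answer: mpwir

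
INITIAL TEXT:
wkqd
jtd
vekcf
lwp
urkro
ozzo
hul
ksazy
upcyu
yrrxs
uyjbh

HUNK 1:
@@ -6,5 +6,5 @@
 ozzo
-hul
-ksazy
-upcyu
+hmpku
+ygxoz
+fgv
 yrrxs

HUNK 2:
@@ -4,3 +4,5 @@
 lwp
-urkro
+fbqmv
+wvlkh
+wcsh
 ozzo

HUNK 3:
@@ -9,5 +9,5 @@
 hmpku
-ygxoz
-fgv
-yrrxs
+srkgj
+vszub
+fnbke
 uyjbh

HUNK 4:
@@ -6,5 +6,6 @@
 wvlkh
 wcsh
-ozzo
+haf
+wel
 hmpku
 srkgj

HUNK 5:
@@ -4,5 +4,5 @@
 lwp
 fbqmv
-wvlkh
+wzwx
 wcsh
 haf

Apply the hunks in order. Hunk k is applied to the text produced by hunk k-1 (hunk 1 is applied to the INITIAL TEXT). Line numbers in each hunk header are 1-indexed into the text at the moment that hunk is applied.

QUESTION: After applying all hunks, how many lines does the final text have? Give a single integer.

Hunk 1: at line 6 remove [hul,ksazy,upcyu] add [hmpku,ygxoz,fgv] -> 11 lines: wkqd jtd vekcf lwp urkro ozzo hmpku ygxoz fgv yrrxs uyjbh
Hunk 2: at line 4 remove [urkro] add [fbqmv,wvlkh,wcsh] -> 13 lines: wkqd jtd vekcf lwp fbqmv wvlkh wcsh ozzo hmpku ygxoz fgv yrrxs uyjbh
Hunk 3: at line 9 remove [ygxoz,fgv,yrrxs] add [srkgj,vszub,fnbke] -> 13 lines: wkqd jtd vekcf lwp fbqmv wvlkh wcsh ozzo hmpku srkgj vszub fnbke uyjbh
Hunk 4: at line 6 remove [ozzo] add [haf,wel] -> 14 lines: wkqd jtd vekcf lwp fbqmv wvlkh wcsh haf wel hmpku srkgj vszub fnbke uyjbh
Hunk 5: at line 4 remove [wvlkh] add [wzwx] -> 14 lines: wkqd jtd vekcf lwp fbqmv wzwx wcsh haf wel hmpku srkgj vszub fnbke uyjbh
Final line count: 14

Answer: 14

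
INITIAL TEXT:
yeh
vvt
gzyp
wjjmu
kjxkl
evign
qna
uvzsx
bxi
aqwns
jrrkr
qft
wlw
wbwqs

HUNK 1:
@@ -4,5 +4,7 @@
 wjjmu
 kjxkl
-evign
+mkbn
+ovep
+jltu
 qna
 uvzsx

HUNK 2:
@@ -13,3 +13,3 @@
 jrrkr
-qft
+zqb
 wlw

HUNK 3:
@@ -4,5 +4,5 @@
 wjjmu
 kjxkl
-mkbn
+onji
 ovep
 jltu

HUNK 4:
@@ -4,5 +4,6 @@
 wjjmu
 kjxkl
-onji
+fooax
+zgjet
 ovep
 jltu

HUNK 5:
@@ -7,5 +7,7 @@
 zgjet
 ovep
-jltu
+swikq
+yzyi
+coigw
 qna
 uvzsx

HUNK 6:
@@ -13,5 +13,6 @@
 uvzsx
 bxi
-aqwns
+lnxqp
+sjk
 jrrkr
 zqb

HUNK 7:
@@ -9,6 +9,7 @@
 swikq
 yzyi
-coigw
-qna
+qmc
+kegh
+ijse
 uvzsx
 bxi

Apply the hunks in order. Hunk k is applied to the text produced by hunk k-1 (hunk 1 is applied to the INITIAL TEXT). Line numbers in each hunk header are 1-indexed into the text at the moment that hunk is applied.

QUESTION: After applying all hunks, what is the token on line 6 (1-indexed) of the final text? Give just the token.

Hunk 1: at line 4 remove [evign] add [mkbn,ovep,jltu] -> 16 lines: yeh vvt gzyp wjjmu kjxkl mkbn ovep jltu qna uvzsx bxi aqwns jrrkr qft wlw wbwqs
Hunk 2: at line 13 remove [qft] add [zqb] -> 16 lines: yeh vvt gzyp wjjmu kjxkl mkbn ovep jltu qna uvzsx bxi aqwns jrrkr zqb wlw wbwqs
Hunk 3: at line 4 remove [mkbn] add [onji] -> 16 lines: yeh vvt gzyp wjjmu kjxkl onji ovep jltu qna uvzsx bxi aqwns jrrkr zqb wlw wbwqs
Hunk 4: at line 4 remove [onji] add [fooax,zgjet] -> 17 lines: yeh vvt gzyp wjjmu kjxkl fooax zgjet ovep jltu qna uvzsx bxi aqwns jrrkr zqb wlw wbwqs
Hunk 5: at line 7 remove [jltu] add [swikq,yzyi,coigw] -> 19 lines: yeh vvt gzyp wjjmu kjxkl fooax zgjet ovep swikq yzyi coigw qna uvzsx bxi aqwns jrrkr zqb wlw wbwqs
Hunk 6: at line 13 remove [aqwns] add [lnxqp,sjk] -> 20 lines: yeh vvt gzyp wjjmu kjxkl fooax zgjet ovep swikq yzyi coigw qna uvzsx bxi lnxqp sjk jrrkr zqb wlw wbwqs
Hunk 7: at line 9 remove [coigw,qna] add [qmc,kegh,ijse] -> 21 lines: yeh vvt gzyp wjjmu kjxkl fooax zgjet ovep swikq yzyi qmc kegh ijse uvzsx bxi lnxqp sjk jrrkr zqb wlw wbwqs
Final line 6: fooax

Answer: fooax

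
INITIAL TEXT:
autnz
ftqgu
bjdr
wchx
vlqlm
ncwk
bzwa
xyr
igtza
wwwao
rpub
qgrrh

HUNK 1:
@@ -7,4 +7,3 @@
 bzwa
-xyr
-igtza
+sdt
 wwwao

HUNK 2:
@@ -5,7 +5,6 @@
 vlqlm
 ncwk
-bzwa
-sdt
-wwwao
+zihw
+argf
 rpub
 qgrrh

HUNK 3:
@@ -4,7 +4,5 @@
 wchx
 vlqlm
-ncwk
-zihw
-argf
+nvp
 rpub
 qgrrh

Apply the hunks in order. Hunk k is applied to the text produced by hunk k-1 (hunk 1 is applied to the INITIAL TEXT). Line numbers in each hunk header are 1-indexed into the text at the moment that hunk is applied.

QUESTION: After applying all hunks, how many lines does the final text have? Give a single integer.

Answer: 8

Derivation:
Hunk 1: at line 7 remove [xyr,igtza] add [sdt] -> 11 lines: autnz ftqgu bjdr wchx vlqlm ncwk bzwa sdt wwwao rpub qgrrh
Hunk 2: at line 5 remove [bzwa,sdt,wwwao] add [zihw,argf] -> 10 lines: autnz ftqgu bjdr wchx vlqlm ncwk zihw argf rpub qgrrh
Hunk 3: at line 4 remove [ncwk,zihw,argf] add [nvp] -> 8 lines: autnz ftqgu bjdr wchx vlqlm nvp rpub qgrrh
Final line count: 8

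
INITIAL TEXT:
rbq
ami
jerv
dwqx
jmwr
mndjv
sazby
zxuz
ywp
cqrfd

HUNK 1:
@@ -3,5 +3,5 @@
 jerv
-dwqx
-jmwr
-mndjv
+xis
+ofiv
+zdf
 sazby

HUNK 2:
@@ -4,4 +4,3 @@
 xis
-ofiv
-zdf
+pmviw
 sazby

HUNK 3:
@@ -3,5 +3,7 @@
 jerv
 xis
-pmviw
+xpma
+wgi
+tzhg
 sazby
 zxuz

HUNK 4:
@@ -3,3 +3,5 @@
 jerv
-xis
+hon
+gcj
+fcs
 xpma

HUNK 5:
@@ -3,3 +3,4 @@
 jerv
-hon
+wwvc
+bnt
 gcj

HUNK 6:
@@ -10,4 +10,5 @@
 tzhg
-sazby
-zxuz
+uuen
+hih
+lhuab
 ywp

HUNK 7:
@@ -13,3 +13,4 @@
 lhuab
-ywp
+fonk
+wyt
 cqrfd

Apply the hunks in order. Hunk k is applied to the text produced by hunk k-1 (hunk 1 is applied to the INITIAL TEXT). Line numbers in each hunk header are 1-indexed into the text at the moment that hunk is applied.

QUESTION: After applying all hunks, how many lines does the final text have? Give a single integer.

Answer: 16

Derivation:
Hunk 1: at line 3 remove [dwqx,jmwr,mndjv] add [xis,ofiv,zdf] -> 10 lines: rbq ami jerv xis ofiv zdf sazby zxuz ywp cqrfd
Hunk 2: at line 4 remove [ofiv,zdf] add [pmviw] -> 9 lines: rbq ami jerv xis pmviw sazby zxuz ywp cqrfd
Hunk 3: at line 3 remove [pmviw] add [xpma,wgi,tzhg] -> 11 lines: rbq ami jerv xis xpma wgi tzhg sazby zxuz ywp cqrfd
Hunk 4: at line 3 remove [xis] add [hon,gcj,fcs] -> 13 lines: rbq ami jerv hon gcj fcs xpma wgi tzhg sazby zxuz ywp cqrfd
Hunk 5: at line 3 remove [hon] add [wwvc,bnt] -> 14 lines: rbq ami jerv wwvc bnt gcj fcs xpma wgi tzhg sazby zxuz ywp cqrfd
Hunk 6: at line 10 remove [sazby,zxuz] add [uuen,hih,lhuab] -> 15 lines: rbq ami jerv wwvc bnt gcj fcs xpma wgi tzhg uuen hih lhuab ywp cqrfd
Hunk 7: at line 13 remove [ywp] add [fonk,wyt] -> 16 lines: rbq ami jerv wwvc bnt gcj fcs xpma wgi tzhg uuen hih lhuab fonk wyt cqrfd
Final line count: 16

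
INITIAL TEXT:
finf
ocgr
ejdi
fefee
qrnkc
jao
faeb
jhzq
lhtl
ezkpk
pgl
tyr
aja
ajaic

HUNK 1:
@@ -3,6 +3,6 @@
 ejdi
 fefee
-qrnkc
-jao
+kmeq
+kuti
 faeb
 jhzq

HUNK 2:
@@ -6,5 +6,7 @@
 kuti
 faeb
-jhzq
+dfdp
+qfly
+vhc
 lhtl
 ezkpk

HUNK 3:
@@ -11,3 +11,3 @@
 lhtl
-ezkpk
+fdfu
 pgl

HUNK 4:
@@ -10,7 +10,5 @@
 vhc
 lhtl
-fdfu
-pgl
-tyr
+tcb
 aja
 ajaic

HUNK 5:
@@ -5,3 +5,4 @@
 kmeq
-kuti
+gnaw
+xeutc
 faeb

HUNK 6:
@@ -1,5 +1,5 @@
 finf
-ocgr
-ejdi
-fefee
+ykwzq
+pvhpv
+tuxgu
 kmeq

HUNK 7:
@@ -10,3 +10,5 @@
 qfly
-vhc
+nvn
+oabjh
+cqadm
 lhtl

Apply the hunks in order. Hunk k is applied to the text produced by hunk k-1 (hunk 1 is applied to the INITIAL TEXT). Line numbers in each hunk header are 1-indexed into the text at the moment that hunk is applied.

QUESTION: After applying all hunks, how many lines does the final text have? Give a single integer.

Hunk 1: at line 3 remove [qrnkc,jao] add [kmeq,kuti] -> 14 lines: finf ocgr ejdi fefee kmeq kuti faeb jhzq lhtl ezkpk pgl tyr aja ajaic
Hunk 2: at line 6 remove [jhzq] add [dfdp,qfly,vhc] -> 16 lines: finf ocgr ejdi fefee kmeq kuti faeb dfdp qfly vhc lhtl ezkpk pgl tyr aja ajaic
Hunk 3: at line 11 remove [ezkpk] add [fdfu] -> 16 lines: finf ocgr ejdi fefee kmeq kuti faeb dfdp qfly vhc lhtl fdfu pgl tyr aja ajaic
Hunk 4: at line 10 remove [fdfu,pgl,tyr] add [tcb] -> 14 lines: finf ocgr ejdi fefee kmeq kuti faeb dfdp qfly vhc lhtl tcb aja ajaic
Hunk 5: at line 5 remove [kuti] add [gnaw,xeutc] -> 15 lines: finf ocgr ejdi fefee kmeq gnaw xeutc faeb dfdp qfly vhc lhtl tcb aja ajaic
Hunk 6: at line 1 remove [ocgr,ejdi,fefee] add [ykwzq,pvhpv,tuxgu] -> 15 lines: finf ykwzq pvhpv tuxgu kmeq gnaw xeutc faeb dfdp qfly vhc lhtl tcb aja ajaic
Hunk 7: at line 10 remove [vhc] add [nvn,oabjh,cqadm] -> 17 lines: finf ykwzq pvhpv tuxgu kmeq gnaw xeutc faeb dfdp qfly nvn oabjh cqadm lhtl tcb aja ajaic
Final line count: 17

Answer: 17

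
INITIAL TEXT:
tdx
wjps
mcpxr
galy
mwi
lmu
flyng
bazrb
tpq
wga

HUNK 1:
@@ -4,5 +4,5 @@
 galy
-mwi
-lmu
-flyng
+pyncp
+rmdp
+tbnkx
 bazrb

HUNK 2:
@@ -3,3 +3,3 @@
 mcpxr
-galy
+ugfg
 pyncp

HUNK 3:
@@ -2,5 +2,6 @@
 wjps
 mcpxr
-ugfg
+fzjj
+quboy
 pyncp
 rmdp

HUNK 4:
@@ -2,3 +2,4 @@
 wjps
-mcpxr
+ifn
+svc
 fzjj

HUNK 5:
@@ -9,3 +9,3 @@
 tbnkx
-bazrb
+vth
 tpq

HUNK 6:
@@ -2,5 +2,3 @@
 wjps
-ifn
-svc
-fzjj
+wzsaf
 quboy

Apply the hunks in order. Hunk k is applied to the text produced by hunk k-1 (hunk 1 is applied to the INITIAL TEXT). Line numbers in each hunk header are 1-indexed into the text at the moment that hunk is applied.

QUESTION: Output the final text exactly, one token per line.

Answer: tdx
wjps
wzsaf
quboy
pyncp
rmdp
tbnkx
vth
tpq
wga

Derivation:
Hunk 1: at line 4 remove [mwi,lmu,flyng] add [pyncp,rmdp,tbnkx] -> 10 lines: tdx wjps mcpxr galy pyncp rmdp tbnkx bazrb tpq wga
Hunk 2: at line 3 remove [galy] add [ugfg] -> 10 lines: tdx wjps mcpxr ugfg pyncp rmdp tbnkx bazrb tpq wga
Hunk 3: at line 2 remove [ugfg] add [fzjj,quboy] -> 11 lines: tdx wjps mcpxr fzjj quboy pyncp rmdp tbnkx bazrb tpq wga
Hunk 4: at line 2 remove [mcpxr] add [ifn,svc] -> 12 lines: tdx wjps ifn svc fzjj quboy pyncp rmdp tbnkx bazrb tpq wga
Hunk 5: at line 9 remove [bazrb] add [vth] -> 12 lines: tdx wjps ifn svc fzjj quboy pyncp rmdp tbnkx vth tpq wga
Hunk 6: at line 2 remove [ifn,svc,fzjj] add [wzsaf] -> 10 lines: tdx wjps wzsaf quboy pyncp rmdp tbnkx vth tpq wga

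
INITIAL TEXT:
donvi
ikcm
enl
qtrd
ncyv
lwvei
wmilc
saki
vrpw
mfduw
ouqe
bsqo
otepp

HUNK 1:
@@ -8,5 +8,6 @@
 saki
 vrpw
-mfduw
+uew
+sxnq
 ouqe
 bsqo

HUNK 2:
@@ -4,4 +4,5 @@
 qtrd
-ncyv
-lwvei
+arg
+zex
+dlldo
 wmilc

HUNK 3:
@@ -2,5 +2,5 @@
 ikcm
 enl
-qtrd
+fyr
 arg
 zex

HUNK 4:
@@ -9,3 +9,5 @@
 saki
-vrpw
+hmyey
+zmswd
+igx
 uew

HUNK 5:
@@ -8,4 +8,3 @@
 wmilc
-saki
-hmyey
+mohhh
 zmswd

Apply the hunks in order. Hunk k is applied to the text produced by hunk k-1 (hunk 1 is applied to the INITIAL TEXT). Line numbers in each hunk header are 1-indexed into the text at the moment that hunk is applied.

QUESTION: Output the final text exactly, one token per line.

Hunk 1: at line 8 remove [mfduw] add [uew,sxnq] -> 14 lines: donvi ikcm enl qtrd ncyv lwvei wmilc saki vrpw uew sxnq ouqe bsqo otepp
Hunk 2: at line 4 remove [ncyv,lwvei] add [arg,zex,dlldo] -> 15 lines: donvi ikcm enl qtrd arg zex dlldo wmilc saki vrpw uew sxnq ouqe bsqo otepp
Hunk 3: at line 2 remove [qtrd] add [fyr] -> 15 lines: donvi ikcm enl fyr arg zex dlldo wmilc saki vrpw uew sxnq ouqe bsqo otepp
Hunk 4: at line 9 remove [vrpw] add [hmyey,zmswd,igx] -> 17 lines: donvi ikcm enl fyr arg zex dlldo wmilc saki hmyey zmswd igx uew sxnq ouqe bsqo otepp
Hunk 5: at line 8 remove [saki,hmyey] add [mohhh] -> 16 lines: donvi ikcm enl fyr arg zex dlldo wmilc mohhh zmswd igx uew sxnq ouqe bsqo otepp

Answer: donvi
ikcm
enl
fyr
arg
zex
dlldo
wmilc
mohhh
zmswd
igx
uew
sxnq
ouqe
bsqo
otepp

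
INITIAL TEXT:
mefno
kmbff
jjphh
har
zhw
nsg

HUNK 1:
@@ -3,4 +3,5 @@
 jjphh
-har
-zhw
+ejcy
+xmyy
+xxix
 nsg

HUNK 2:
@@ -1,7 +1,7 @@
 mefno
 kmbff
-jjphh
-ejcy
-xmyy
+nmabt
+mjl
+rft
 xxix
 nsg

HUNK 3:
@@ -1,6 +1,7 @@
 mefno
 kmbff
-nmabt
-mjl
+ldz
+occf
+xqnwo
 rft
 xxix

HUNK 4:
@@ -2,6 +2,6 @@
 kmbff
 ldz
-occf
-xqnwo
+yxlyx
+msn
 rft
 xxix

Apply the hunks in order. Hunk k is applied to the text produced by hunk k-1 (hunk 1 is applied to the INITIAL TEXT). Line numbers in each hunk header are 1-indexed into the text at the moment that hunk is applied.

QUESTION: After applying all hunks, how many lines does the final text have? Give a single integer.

Answer: 8

Derivation:
Hunk 1: at line 3 remove [har,zhw] add [ejcy,xmyy,xxix] -> 7 lines: mefno kmbff jjphh ejcy xmyy xxix nsg
Hunk 2: at line 1 remove [jjphh,ejcy,xmyy] add [nmabt,mjl,rft] -> 7 lines: mefno kmbff nmabt mjl rft xxix nsg
Hunk 3: at line 1 remove [nmabt,mjl] add [ldz,occf,xqnwo] -> 8 lines: mefno kmbff ldz occf xqnwo rft xxix nsg
Hunk 4: at line 2 remove [occf,xqnwo] add [yxlyx,msn] -> 8 lines: mefno kmbff ldz yxlyx msn rft xxix nsg
Final line count: 8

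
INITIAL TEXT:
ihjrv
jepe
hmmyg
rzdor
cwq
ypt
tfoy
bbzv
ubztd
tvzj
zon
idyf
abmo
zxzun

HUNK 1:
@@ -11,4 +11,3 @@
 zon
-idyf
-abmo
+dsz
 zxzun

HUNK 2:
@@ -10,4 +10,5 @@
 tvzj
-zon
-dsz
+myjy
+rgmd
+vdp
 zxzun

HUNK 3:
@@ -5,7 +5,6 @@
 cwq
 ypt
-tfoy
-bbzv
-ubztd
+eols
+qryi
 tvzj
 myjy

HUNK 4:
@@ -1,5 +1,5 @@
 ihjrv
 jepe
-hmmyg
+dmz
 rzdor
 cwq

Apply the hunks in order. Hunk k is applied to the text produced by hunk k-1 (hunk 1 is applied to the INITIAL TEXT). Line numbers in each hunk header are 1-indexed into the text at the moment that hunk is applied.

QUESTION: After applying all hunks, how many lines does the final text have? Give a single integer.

Hunk 1: at line 11 remove [idyf,abmo] add [dsz] -> 13 lines: ihjrv jepe hmmyg rzdor cwq ypt tfoy bbzv ubztd tvzj zon dsz zxzun
Hunk 2: at line 10 remove [zon,dsz] add [myjy,rgmd,vdp] -> 14 lines: ihjrv jepe hmmyg rzdor cwq ypt tfoy bbzv ubztd tvzj myjy rgmd vdp zxzun
Hunk 3: at line 5 remove [tfoy,bbzv,ubztd] add [eols,qryi] -> 13 lines: ihjrv jepe hmmyg rzdor cwq ypt eols qryi tvzj myjy rgmd vdp zxzun
Hunk 4: at line 1 remove [hmmyg] add [dmz] -> 13 lines: ihjrv jepe dmz rzdor cwq ypt eols qryi tvzj myjy rgmd vdp zxzun
Final line count: 13

Answer: 13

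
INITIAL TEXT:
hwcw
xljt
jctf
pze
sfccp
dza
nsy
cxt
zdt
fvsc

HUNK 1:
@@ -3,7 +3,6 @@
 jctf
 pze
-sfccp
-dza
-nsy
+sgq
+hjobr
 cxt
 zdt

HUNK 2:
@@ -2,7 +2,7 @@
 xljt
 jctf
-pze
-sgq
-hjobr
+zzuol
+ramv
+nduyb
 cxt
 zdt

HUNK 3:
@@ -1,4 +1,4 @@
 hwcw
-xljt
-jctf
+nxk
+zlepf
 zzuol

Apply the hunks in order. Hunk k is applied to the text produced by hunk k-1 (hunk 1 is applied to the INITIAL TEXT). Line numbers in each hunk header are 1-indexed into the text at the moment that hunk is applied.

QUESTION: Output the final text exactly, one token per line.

Hunk 1: at line 3 remove [sfccp,dza,nsy] add [sgq,hjobr] -> 9 lines: hwcw xljt jctf pze sgq hjobr cxt zdt fvsc
Hunk 2: at line 2 remove [pze,sgq,hjobr] add [zzuol,ramv,nduyb] -> 9 lines: hwcw xljt jctf zzuol ramv nduyb cxt zdt fvsc
Hunk 3: at line 1 remove [xljt,jctf] add [nxk,zlepf] -> 9 lines: hwcw nxk zlepf zzuol ramv nduyb cxt zdt fvsc

Answer: hwcw
nxk
zlepf
zzuol
ramv
nduyb
cxt
zdt
fvsc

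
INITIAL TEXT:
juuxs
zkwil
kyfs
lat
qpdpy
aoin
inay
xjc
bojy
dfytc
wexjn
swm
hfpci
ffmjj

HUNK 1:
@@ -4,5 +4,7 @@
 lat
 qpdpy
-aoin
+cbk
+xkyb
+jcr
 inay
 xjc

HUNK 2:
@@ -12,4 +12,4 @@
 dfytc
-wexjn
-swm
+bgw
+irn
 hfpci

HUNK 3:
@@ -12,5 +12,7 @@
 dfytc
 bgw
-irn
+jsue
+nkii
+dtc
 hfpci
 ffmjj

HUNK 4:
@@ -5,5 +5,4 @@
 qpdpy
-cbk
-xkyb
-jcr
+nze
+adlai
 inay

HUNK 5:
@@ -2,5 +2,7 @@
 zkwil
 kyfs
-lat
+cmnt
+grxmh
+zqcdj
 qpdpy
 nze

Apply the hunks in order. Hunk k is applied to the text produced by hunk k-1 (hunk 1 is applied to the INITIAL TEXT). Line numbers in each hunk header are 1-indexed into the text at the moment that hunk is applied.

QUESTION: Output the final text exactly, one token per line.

Answer: juuxs
zkwil
kyfs
cmnt
grxmh
zqcdj
qpdpy
nze
adlai
inay
xjc
bojy
dfytc
bgw
jsue
nkii
dtc
hfpci
ffmjj

Derivation:
Hunk 1: at line 4 remove [aoin] add [cbk,xkyb,jcr] -> 16 lines: juuxs zkwil kyfs lat qpdpy cbk xkyb jcr inay xjc bojy dfytc wexjn swm hfpci ffmjj
Hunk 2: at line 12 remove [wexjn,swm] add [bgw,irn] -> 16 lines: juuxs zkwil kyfs lat qpdpy cbk xkyb jcr inay xjc bojy dfytc bgw irn hfpci ffmjj
Hunk 3: at line 12 remove [irn] add [jsue,nkii,dtc] -> 18 lines: juuxs zkwil kyfs lat qpdpy cbk xkyb jcr inay xjc bojy dfytc bgw jsue nkii dtc hfpci ffmjj
Hunk 4: at line 5 remove [cbk,xkyb,jcr] add [nze,adlai] -> 17 lines: juuxs zkwil kyfs lat qpdpy nze adlai inay xjc bojy dfytc bgw jsue nkii dtc hfpci ffmjj
Hunk 5: at line 2 remove [lat] add [cmnt,grxmh,zqcdj] -> 19 lines: juuxs zkwil kyfs cmnt grxmh zqcdj qpdpy nze adlai inay xjc bojy dfytc bgw jsue nkii dtc hfpci ffmjj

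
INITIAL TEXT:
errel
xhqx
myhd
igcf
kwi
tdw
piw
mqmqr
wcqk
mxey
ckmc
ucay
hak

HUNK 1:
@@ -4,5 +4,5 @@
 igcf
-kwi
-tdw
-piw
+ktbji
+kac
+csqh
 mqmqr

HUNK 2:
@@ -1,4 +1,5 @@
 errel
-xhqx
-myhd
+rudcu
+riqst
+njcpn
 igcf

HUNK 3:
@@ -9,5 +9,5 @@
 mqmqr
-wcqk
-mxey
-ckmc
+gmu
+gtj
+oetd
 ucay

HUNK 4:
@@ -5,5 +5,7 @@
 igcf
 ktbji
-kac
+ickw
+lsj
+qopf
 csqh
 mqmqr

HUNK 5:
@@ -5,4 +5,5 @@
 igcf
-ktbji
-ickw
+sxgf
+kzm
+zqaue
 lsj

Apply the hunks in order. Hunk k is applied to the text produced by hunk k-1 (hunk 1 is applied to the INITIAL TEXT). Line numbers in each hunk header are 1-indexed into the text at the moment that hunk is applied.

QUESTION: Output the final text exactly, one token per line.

Answer: errel
rudcu
riqst
njcpn
igcf
sxgf
kzm
zqaue
lsj
qopf
csqh
mqmqr
gmu
gtj
oetd
ucay
hak

Derivation:
Hunk 1: at line 4 remove [kwi,tdw,piw] add [ktbji,kac,csqh] -> 13 lines: errel xhqx myhd igcf ktbji kac csqh mqmqr wcqk mxey ckmc ucay hak
Hunk 2: at line 1 remove [xhqx,myhd] add [rudcu,riqst,njcpn] -> 14 lines: errel rudcu riqst njcpn igcf ktbji kac csqh mqmqr wcqk mxey ckmc ucay hak
Hunk 3: at line 9 remove [wcqk,mxey,ckmc] add [gmu,gtj,oetd] -> 14 lines: errel rudcu riqst njcpn igcf ktbji kac csqh mqmqr gmu gtj oetd ucay hak
Hunk 4: at line 5 remove [kac] add [ickw,lsj,qopf] -> 16 lines: errel rudcu riqst njcpn igcf ktbji ickw lsj qopf csqh mqmqr gmu gtj oetd ucay hak
Hunk 5: at line 5 remove [ktbji,ickw] add [sxgf,kzm,zqaue] -> 17 lines: errel rudcu riqst njcpn igcf sxgf kzm zqaue lsj qopf csqh mqmqr gmu gtj oetd ucay hak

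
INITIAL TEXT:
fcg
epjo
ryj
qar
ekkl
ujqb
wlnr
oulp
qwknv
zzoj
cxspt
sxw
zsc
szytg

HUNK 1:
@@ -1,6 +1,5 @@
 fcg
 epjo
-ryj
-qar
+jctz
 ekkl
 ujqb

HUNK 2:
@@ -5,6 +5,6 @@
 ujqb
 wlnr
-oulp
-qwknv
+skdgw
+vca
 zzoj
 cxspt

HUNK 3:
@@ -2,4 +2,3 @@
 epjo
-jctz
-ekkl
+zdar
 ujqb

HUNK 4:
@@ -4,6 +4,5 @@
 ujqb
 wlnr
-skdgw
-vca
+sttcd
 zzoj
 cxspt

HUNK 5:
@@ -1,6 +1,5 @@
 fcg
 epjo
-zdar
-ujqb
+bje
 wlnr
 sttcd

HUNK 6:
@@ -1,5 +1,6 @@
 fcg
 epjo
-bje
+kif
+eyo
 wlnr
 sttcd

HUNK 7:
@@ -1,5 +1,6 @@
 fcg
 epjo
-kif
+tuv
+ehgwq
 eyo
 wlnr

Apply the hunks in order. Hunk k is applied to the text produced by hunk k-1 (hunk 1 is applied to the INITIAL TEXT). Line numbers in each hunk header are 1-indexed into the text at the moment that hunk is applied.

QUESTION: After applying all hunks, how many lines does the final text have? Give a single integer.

Hunk 1: at line 1 remove [ryj,qar] add [jctz] -> 13 lines: fcg epjo jctz ekkl ujqb wlnr oulp qwknv zzoj cxspt sxw zsc szytg
Hunk 2: at line 5 remove [oulp,qwknv] add [skdgw,vca] -> 13 lines: fcg epjo jctz ekkl ujqb wlnr skdgw vca zzoj cxspt sxw zsc szytg
Hunk 3: at line 2 remove [jctz,ekkl] add [zdar] -> 12 lines: fcg epjo zdar ujqb wlnr skdgw vca zzoj cxspt sxw zsc szytg
Hunk 4: at line 4 remove [skdgw,vca] add [sttcd] -> 11 lines: fcg epjo zdar ujqb wlnr sttcd zzoj cxspt sxw zsc szytg
Hunk 5: at line 1 remove [zdar,ujqb] add [bje] -> 10 lines: fcg epjo bje wlnr sttcd zzoj cxspt sxw zsc szytg
Hunk 6: at line 1 remove [bje] add [kif,eyo] -> 11 lines: fcg epjo kif eyo wlnr sttcd zzoj cxspt sxw zsc szytg
Hunk 7: at line 1 remove [kif] add [tuv,ehgwq] -> 12 lines: fcg epjo tuv ehgwq eyo wlnr sttcd zzoj cxspt sxw zsc szytg
Final line count: 12

Answer: 12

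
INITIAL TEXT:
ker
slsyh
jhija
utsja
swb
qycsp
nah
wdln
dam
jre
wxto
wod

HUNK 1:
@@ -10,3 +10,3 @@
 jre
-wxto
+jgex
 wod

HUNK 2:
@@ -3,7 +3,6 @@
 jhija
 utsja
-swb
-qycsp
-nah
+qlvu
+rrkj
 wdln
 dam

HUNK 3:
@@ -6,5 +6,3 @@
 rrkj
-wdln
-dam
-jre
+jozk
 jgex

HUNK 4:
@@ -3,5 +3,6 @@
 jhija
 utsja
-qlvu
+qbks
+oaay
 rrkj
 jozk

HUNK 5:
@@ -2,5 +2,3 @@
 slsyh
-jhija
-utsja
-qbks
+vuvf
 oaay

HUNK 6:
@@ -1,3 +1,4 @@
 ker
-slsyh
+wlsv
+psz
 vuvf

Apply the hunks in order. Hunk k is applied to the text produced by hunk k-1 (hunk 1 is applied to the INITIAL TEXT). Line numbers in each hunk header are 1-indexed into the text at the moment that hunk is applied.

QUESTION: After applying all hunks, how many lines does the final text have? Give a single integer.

Answer: 9

Derivation:
Hunk 1: at line 10 remove [wxto] add [jgex] -> 12 lines: ker slsyh jhija utsja swb qycsp nah wdln dam jre jgex wod
Hunk 2: at line 3 remove [swb,qycsp,nah] add [qlvu,rrkj] -> 11 lines: ker slsyh jhija utsja qlvu rrkj wdln dam jre jgex wod
Hunk 3: at line 6 remove [wdln,dam,jre] add [jozk] -> 9 lines: ker slsyh jhija utsja qlvu rrkj jozk jgex wod
Hunk 4: at line 3 remove [qlvu] add [qbks,oaay] -> 10 lines: ker slsyh jhija utsja qbks oaay rrkj jozk jgex wod
Hunk 5: at line 2 remove [jhija,utsja,qbks] add [vuvf] -> 8 lines: ker slsyh vuvf oaay rrkj jozk jgex wod
Hunk 6: at line 1 remove [slsyh] add [wlsv,psz] -> 9 lines: ker wlsv psz vuvf oaay rrkj jozk jgex wod
Final line count: 9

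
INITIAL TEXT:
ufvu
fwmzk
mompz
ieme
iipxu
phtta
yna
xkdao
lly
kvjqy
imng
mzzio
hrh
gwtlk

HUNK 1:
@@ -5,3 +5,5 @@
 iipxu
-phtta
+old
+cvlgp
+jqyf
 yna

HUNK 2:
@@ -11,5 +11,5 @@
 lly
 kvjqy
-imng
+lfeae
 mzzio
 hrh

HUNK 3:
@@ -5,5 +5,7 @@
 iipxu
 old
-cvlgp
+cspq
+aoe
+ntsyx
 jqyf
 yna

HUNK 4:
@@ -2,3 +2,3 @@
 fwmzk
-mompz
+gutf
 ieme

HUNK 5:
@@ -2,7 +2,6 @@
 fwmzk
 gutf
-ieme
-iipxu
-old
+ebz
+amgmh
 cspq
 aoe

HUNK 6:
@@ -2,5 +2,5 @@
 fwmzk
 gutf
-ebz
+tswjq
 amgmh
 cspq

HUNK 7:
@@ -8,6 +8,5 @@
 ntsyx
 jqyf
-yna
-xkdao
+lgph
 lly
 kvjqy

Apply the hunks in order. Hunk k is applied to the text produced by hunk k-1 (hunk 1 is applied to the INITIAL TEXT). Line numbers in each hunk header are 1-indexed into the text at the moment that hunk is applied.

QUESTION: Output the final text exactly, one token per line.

Answer: ufvu
fwmzk
gutf
tswjq
amgmh
cspq
aoe
ntsyx
jqyf
lgph
lly
kvjqy
lfeae
mzzio
hrh
gwtlk

Derivation:
Hunk 1: at line 5 remove [phtta] add [old,cvlgp,jqyf] -> 16 lines: ufvu fwmzk mompz ieme iipxu old cvlgp jqyf yna xkdao lly kvjqy imng mzzio hrh gwtlk
Hunk 2: at line 11 remove [imng] add [lfeae] -> 16 lines: ufvu fwmzk mompz ieme iipxu old cvlgp jqyf yna xkdao lly kvjqy lfeae mzzio hrh gwtlk
Hunk 3: at line 5 remove [cvlgp] add [cspq,aoe,ntsyx] -> 18 lines: ufvu fwmzk mompz ieme iipxu old cspq aoe ntsyx jqyf yna xkdao lly kvjqy lfeae mzzio hrh gwtlk
Hunk 4: at line 2 remove [mompz] add [gutf] -> 18 lines: ufvu fwmzk gutf ieme iipxu old cspq aoe ntsyx jqyf yna xkdao lly kvjqy lfeae mzzio hrh gwtlk
Hunk 5: at line 2 remove [ieme,iipxu,old] add [ebz,amgmh] -> 17 lines: ufvu fwmzk gutf ebz amgmh cspq aoe ntsyx jqyf yna xkdao lly kvjqy lfeae mzzio hrh gwtlk
Hunk 6: at line 2 remove [ebz] add [tswjq] -> 17 lines: ufvu fwmzk gutf tswjq amgmh cspq aoe ntsyx jqyf yna xkdao lly kvjqy lfeae mzzio hrh gwtlk
Hunk 7: at line 8 remove [yna,xkdao] add [lgph] -> 16 lines: ufvu fwmzk gutf tswjq amgmh cspq aoe ntsyx jqyf lgph lly kvjqy lfeae mzzio hrh gwtlk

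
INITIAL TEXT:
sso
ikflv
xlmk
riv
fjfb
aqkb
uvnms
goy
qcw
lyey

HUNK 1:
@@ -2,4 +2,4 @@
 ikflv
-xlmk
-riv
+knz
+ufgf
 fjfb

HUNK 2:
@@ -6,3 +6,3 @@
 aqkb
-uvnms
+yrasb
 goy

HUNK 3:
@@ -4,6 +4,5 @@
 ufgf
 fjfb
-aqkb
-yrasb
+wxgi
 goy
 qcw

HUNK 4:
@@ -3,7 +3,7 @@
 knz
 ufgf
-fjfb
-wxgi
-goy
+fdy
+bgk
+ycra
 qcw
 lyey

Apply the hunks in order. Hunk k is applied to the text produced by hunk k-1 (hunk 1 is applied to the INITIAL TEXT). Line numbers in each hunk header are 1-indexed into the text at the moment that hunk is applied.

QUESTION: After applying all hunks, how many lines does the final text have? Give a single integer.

Hunk 1: at line 2 remove [xlmk,riv] add [knz,ufgf] -> 10 lines: sso ikflv knz ufgf fjfb aqkb uvnms goy qcw lyey
Hunk 2: at line 6 remove [uvnms] add [yrasb] -> 10 lines: sso ikflv knz ufgf fjfb aqkb yrasb goy qcw lyey
Hunk 3: at line 4 remove [aqkb,yrasb] add [wxgi] -> 9 lines: sso ikflv knz ufgf fjfb wxgi goy qcw lyey
Hunk 4: at line 3 remove [fjfb,wxgi,goy] add [fdy,bgk,ycra] -> 9 lines: sso ikflv knz ufgf fdy bgk ycra qcw lyey
Final line count: 9

Answer: 9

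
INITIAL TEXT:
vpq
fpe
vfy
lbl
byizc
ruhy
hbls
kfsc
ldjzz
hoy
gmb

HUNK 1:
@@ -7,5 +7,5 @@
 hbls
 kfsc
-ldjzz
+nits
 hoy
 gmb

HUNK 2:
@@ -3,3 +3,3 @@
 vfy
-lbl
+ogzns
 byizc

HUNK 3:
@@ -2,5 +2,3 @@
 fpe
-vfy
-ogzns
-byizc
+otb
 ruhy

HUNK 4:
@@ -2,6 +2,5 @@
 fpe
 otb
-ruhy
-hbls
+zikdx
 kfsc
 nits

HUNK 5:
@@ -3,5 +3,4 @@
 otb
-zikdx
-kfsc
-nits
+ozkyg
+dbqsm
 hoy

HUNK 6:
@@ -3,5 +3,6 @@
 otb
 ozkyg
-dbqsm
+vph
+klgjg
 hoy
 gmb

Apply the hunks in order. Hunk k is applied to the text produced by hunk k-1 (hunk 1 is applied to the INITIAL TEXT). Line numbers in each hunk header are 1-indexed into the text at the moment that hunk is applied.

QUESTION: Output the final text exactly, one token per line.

Answer: vpq
fpe
otb
ozkyg
vph
klgjg
hoy
gmb

Derivation:
Hunk 1: at line 7 remove [ldjzz] add [nits] -> 11 lines: vpq fpe vfy lbl byizc ruhy hbls kfsc nits hoy gmb
Hunk 2: at line 3 remove [lbl] add [ogzns] -> 11 lines: vpq fpe vfy ogzns byizc ruhy hbls kfsc nits hoy gmb
Hunk 3: at line 2 remove [vfy,ogzns,byizc] add [otb] -> 9 lines: vpq fpe otb ruhy hbls kfsc nits hoy gmb
Hunk 4: at line 2 remove [ruhy,hbls] add [zikdx] -> 8 lines: vpq fpe otb zikdx kfsc nits hoy gmb
Hunk 5: at line 3 remove [zikdx,kfsc,nits] add [ozkyg,dbqsm] -> 7 lines: vpq fpe otb ozkyg dbqsm hoy gmb
Hunk 6: at line 3 remove [dbqsm] add [vph,klgjg] -> 8 lines: vpq fpe otb ozkyg vph klgjg hoy gmb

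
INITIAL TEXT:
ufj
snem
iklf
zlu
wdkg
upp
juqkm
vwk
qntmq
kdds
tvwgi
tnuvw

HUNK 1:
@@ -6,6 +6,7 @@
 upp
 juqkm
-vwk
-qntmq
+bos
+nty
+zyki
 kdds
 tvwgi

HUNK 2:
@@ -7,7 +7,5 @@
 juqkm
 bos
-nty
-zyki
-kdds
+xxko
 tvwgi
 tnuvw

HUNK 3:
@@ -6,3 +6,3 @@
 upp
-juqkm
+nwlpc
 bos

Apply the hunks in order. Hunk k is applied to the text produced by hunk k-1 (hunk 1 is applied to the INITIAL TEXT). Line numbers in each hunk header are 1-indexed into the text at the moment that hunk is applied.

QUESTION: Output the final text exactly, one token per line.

Hunk 1: at line 6 remove [vwk,qntmq] add [bos,nty,zyki] -> 13 lines: ufj snem iklf zlu wdkg upp juqkm bos nty zyki kdds tvwgi tnuvw
Hunk 2: at line 7 remove [nty,zyki,kdds] add [xxko] -> 11 lines: ufj snem iklf zlu wdkg upp juqkm bos xxko tvwgi tnuvw
Hunk 3: at line 6 remove [juqkm] add [nwlpc] -> 11 lines: ufj snem iklf zlu wdkg upp nwlpc bos xxko tvwgi tnuvw

Answer: ufj
snem
iklf
zlu
wdkg
upp
nwlpc
bos
xxko
tvwgi
tnuvw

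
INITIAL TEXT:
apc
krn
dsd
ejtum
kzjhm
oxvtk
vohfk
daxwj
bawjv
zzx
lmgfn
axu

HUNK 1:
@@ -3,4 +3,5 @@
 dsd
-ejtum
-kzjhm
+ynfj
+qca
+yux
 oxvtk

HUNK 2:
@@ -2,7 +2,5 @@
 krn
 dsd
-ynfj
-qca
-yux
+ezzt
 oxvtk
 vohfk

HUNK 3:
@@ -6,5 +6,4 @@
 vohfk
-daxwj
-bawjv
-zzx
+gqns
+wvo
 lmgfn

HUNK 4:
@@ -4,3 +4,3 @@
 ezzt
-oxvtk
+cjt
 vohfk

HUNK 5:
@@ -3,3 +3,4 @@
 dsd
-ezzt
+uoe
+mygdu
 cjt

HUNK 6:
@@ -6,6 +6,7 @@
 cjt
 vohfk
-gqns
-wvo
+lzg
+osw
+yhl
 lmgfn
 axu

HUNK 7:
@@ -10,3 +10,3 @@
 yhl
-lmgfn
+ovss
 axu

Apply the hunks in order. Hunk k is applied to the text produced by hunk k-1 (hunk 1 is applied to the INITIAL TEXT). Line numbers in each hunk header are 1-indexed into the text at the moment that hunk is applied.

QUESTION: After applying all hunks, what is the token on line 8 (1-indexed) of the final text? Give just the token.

Answer: lzg

Derivation:
Hunk 1: at line 3 remove [ejtum,kzjhm] add [ynfj,qca,yux] -> 13 lines: apc krn dsd ynfj qca yux oxvtk vohfk daxwj bawjv zzx lmgfn axu
Hunk 2: at line 2 remove [ynfj,qca,yux] add [ezzt] -> 11 lines: apc krn dsd ezzt oxvtk vohfk daxwj bawjv zzx lmgfn axu
Hunk 3: at line 6 remove [daxwj,bawjv,zzx] add [gqns,wvo] -> 10 lines: apc krn dsd ezzt oxvtk vohfk gqns wvo lmgfn axu
Hunk 4: at line 4 remove [oxvtk] add [cjt] -> 10 lines: apc krn dsd ezzt cjt vohfk gqns wvo lmgfn axu
Hunk 5: at line 3 remove [ezzt] add [uoe,mygdu] -> 11 lines: apc krn dsd uoe mygdu cjt vohfk gqns wvo lmgfn axu
Hunk 6: at line 6 remove [gqns,wvo] add [lzg,osw,yhl] -> 12 lines: apc krn dsd uoe mygdu cjt vohfk lzg osw yhl lmgfn axu
Hunk 7: at line 10 remove [lmgfn] add [ovss] -> 12 lines: apc krn dsd uoe mygdu cjt vohfk lzg osw yhl ovss axu
Final line 8: lzg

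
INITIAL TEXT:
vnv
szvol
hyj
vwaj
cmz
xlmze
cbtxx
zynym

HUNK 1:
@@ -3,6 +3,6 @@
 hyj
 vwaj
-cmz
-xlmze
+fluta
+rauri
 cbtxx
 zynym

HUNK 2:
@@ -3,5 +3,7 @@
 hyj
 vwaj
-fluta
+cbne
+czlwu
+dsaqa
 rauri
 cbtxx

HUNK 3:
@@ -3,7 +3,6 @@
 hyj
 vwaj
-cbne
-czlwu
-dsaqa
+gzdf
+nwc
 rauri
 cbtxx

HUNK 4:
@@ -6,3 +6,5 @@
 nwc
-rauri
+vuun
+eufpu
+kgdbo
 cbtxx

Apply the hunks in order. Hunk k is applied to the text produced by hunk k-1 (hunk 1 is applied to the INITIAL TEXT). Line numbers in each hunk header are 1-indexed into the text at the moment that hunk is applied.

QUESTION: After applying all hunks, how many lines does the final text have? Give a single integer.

Answer: 11

Derivation:
Hunk 1: at line 3 remove [cmz,xlmze] add [fluta,rauri] -> 8 lines: vnv szvol hyj vwaj fluta rauri cbtxx zynym
Hunk 2: at line 3 remove [fluta] add [cbne,czlwu,dsaqa] -> 10 lines: vnv szvol hyj vwaj cbne czlwu dsaqa rauri cbtxx zynym
Hunk 3: at line 3 remove [cbne,czlwu,dsaqa] add [gzdf,nwc] -> 9 lines: vnv szvol hyj vwaj gzdf nwc rauri cbtxx zynym
Hunk 4: at line 6 remove [rauri] add [vuun,eufpu,kgdbo] -> 11 lines: vnv szvol hyj vwaj gzdf nwc vuun eufpu kgdbo cbtxx zynym
Final line count: 11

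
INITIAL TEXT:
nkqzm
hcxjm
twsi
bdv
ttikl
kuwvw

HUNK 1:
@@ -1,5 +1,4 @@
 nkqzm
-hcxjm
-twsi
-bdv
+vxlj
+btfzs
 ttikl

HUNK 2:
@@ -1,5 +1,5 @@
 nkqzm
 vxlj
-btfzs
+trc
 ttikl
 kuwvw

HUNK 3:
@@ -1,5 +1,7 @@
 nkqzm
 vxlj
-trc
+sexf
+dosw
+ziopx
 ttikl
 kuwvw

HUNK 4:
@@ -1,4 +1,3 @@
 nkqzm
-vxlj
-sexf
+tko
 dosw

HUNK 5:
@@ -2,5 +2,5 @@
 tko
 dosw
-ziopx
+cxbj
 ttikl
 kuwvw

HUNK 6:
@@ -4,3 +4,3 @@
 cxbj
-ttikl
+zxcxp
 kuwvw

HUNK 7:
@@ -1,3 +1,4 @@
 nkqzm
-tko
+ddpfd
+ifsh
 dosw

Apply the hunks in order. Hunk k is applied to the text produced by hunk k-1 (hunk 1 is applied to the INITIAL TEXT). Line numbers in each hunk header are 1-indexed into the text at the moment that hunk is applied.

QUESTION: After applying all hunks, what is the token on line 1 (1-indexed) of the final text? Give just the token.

Hunk 1: at line 1 remove [hcxjm,twsi,bdv] add [vxlj,btfzs] -> 5 lines: nkqzm vxlj btfzs ttikl kuwvw
Hunk 2: at line 1 remove [btfzs] add [trc] -> 5 lines: nkqzm vxlj trc ttikl kuwvw
Hunk 3: at line 1 remove [trc] add [sexf,dosw,ziopx] -> 7 lines: nkqzm vxlj sexf dosw ziopx ttikl kuwvw
Hunk 4: at line 1 remove [vxlj,sexf] add [tko] -> 6 lines: nkqzm tko dosw ziopx ttikl kuwvw
Hunk 5: at line 2 remove [ziopx] add [cxbj] -> 6 lines: nkqzm tko dosw cxbj ttikl kuwvw
Hunk 6: at line 4 remove [ttikl] add [zxcxp] -> 6 lines: nkqzm tko dosw cxbj zxcxp kuwvw
Hunk 7: at line 1 remove [tko] add [ddpfd,ifsh] -> 7 lines: nkqzm ddpfd ifsh dosw cxbj zxcxp kuwvw
Final line 1: nkqzm

Answer: nkqzm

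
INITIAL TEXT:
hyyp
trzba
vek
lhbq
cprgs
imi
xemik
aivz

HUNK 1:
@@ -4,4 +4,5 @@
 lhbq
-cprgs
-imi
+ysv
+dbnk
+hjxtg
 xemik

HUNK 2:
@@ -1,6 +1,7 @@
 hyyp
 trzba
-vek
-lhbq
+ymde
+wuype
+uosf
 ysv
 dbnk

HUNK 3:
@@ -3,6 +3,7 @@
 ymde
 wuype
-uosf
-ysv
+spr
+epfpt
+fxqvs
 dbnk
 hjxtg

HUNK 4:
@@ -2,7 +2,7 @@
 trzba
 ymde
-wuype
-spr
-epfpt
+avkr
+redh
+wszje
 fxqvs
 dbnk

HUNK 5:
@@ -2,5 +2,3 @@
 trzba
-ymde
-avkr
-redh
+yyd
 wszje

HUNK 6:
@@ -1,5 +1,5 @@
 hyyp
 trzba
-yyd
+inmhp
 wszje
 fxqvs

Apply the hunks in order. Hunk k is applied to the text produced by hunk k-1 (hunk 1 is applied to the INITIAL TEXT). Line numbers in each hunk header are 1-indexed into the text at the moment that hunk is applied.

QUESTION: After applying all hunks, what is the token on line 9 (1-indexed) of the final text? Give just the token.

Answer: aivz

Derivation:
Hunk 1: at line 4 remove [cprgs,imi] add [ysv,dbnk,hjxtg] -> 9 lines: hyyp trzba vek lhbq ysv dbnk hjxtg xemik aivz
Hunk 2: at line 1 remove [vek,lhbq] add [ymde,wuype,uosf] -> 10 lines: hyyp trzba ymde wuype uosf ysv dbnk hjxtg xemik aivz
Hunk 3: at line 3 remove [uosf,ysv] add [spr,epfpt,fxqvs] -> 11 lines: hyyp trzba ymde wuype spr epfpt fxqvs dbnk hjxtg xemik aivz
Hunk 4: at line 2 remove [wuype,spr,epfpt] add [avkr,redh,wszje] -> 11 lines: hyyp trzba ymde avkr redh wszje fxqvs dbnk hjxtg xemik aivz
Hunk 5: at line 2 remove [ymde,avkr,redh] add [yyd] -> 9 lines: hyyp trzba yyd wszje fxqvs dbnk hjxtg xemik aivz
Hunk 6: at line 1 remove [yyd] add [inmhp] -> 9 lines: hyyp trzba inmhp wszje fxqvs dbnk hjxtg xemik aivz
Final line 9: aivz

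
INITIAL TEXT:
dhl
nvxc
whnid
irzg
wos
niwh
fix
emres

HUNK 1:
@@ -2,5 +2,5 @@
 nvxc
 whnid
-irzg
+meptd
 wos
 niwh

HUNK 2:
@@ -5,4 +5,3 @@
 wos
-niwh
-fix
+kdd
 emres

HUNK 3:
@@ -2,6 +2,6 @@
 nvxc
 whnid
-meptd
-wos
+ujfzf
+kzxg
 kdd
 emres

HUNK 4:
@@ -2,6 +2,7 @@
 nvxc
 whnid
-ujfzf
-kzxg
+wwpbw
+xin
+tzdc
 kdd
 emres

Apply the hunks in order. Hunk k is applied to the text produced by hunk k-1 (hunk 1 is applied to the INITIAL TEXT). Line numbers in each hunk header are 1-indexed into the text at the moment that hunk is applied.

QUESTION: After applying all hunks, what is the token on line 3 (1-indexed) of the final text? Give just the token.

Hunk 1: at line 2 remove [irzg] add [meptd] -> 8 lines: dhl nvxc whnid meptd wos niwh fix emres
Hunk 2: at line 5 remove [niwh,fix] add [kdd] -> 7 lines: dhl nvxc whnid meptd wos kdd emres
Hunk 3: at line 2 remove [meptd,wos] add [ujfzf,kzxg] -> 7 lines: dhl nvxc whnid ujfzf kzxg kdd emres
Hunk 4: at line 2 remove [ujfzf,kzxg] add [wwpbw,xin,tzdc] -> 8 lines: dhl nvxc whnid wwpbw xin tzdc kdd emres
Final line 3: whnid

Answer: whnid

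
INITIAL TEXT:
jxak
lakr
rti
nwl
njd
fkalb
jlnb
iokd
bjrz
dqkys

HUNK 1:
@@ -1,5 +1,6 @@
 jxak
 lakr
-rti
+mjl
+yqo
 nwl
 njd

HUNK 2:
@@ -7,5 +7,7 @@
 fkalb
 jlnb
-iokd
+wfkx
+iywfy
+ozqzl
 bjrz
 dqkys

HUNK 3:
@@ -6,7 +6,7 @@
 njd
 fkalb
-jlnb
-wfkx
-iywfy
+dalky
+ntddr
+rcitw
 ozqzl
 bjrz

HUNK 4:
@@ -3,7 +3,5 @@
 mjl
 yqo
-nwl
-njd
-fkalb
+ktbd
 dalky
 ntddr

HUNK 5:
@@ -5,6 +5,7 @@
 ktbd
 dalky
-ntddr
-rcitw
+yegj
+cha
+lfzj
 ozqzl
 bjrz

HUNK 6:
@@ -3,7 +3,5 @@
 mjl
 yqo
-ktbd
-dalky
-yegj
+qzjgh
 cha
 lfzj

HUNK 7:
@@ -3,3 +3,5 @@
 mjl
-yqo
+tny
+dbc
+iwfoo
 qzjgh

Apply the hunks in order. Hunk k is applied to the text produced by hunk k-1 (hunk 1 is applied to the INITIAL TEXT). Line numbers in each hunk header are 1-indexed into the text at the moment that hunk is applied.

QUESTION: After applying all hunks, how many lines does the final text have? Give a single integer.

Answer: 12

Derivation:
Hunk 1: at line 1 remove [rti] add [mjl,yqo] -> 11 lines: jxak lakr mjl yqo nwl njd fkalb jlnb iokd bjrz dqkys
Hunk 2: at line 7 remove [iokd] add [wfkx,iywfy,ozqzl] -> 13 lines: jxak lakr mjl yqo nwl njd fkalb jlnb wfkx iywfy ozqzl bjrz dqkys
Hunk 3: at line 6 remove [jlnb,wfkx,iywfy] add [dalky,ntddr,rcitw] -> 13 lines: jxak lakr mjl yqo nwl njd fkalb dalky ntddr rcitw ozqzl bjrz dqkys
Hunk 4: at line 3 remove [nwl,njd,fkalb] add [ktbd] -> 11 lines: jxak lakr mjl yqo ktbd dalky ntddr rcitw ozqzl bjrz dqkys
Hunk 5: at line 5 remove [ntddr,rcitw] add [yegj,cha,lfzj] -> 12 lines: jxak lakr mjl yqo ktbd dalky yegj cha lfzj ozqzl bjrz dqkys
Hunk 6: at line 3 remove [ktbd,dalky,yegj] add [qzjgh] -> 10 lines: jxak lakr mjl yqo qzjgh cha lfzj ozqzl bjrz dqkys
Hunk 7: at line 3 remove [yqo] add [tny,dbc,iwfoo] -> 12 lines: jxak lakr mjl tny dbc iwfoo qzjgh cha lfzj ozqzl bjrz dqkys
Final line count: 12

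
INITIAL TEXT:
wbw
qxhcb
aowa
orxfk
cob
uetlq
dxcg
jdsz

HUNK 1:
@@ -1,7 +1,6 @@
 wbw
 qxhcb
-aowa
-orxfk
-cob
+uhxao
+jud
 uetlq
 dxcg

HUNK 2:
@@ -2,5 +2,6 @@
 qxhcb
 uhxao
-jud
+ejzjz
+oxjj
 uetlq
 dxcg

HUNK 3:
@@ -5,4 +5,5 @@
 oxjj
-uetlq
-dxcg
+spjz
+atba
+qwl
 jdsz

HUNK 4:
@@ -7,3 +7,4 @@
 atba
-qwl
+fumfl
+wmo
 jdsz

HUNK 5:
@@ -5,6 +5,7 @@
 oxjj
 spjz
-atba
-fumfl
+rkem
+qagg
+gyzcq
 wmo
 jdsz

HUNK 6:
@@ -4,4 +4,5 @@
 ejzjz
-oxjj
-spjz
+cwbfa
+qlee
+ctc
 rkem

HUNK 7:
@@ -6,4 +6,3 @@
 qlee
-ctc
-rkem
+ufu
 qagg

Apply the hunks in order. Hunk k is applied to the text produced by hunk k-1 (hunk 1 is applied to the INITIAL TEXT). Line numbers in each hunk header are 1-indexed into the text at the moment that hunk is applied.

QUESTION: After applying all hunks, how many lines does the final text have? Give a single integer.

Hunk 1: at line 1 remove [aowa,orxfk,cob] add [uhxao,jud] -> 7 lines: wbw qxhcb uhxao jud uetlq dxcg jdsz
Hunk 2: at line 2 remove [jud] add [ejzjz,oxjj] -> 8 lines: wbw qxhcb uhxao ejzjz oxjj uetlq dxcg jdsz
Hunk 3: at line 5 remove [uetlq,dxcg] add [spjz,atba,qwl] -> 9 lines: wbw qxhcb uhxao ejzjz oxjj spjz atba qwl jdsz
Hunk 4: at line 7 remove [qwl] add [fumfl,wmo] -> 10 lines: wbw qxhcb uhxao ejzjz oxjj spjz atba fumfl wmo jdsz
Hunk 5: at line 5 remove [atba,fumfl] add [rkem,qagg,gyzcq] -> 11 lines: wbw qxhcb uhxao ejzjz oxjj spjz rkem qagg gyzcq wmo jdsz
Hunk 6: at line 4 remove [oxjj,spjz] add [cwbfa,qlee,ctc] -> 12 lines: wbw qxhcb uhxao ejzjz cwbfa qlee ctc rkem qagg gyzcq wmo jdsz
Hunk 7: at line 6 remove [ctc,rkem] add [ufu] -> 11 lines: wbw qxhcb uhxao ejzjz cwbfa qlee ufu qagg gyzcq wmo jdsz
Final line count: 11

Answer: 11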